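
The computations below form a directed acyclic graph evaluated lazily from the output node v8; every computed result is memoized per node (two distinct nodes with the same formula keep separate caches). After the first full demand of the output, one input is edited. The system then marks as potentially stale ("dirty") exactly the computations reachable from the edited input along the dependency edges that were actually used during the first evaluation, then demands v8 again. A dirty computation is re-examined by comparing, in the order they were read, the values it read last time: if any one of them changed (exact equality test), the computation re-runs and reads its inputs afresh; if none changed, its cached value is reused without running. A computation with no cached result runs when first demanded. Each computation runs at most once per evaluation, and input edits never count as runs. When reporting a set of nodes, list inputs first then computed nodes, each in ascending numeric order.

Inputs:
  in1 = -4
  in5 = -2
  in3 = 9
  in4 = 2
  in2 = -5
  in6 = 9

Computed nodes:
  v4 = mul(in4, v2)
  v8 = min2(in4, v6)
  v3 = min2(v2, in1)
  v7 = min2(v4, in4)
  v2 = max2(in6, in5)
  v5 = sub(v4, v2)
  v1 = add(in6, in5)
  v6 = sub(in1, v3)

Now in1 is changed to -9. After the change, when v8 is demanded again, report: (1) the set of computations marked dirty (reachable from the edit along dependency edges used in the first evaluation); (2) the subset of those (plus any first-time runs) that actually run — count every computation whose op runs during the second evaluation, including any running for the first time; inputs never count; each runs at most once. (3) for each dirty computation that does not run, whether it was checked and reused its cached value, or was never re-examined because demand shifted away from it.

First demand of the output computes:
  v2 = max2(9, -2) = 9
  v3 = min2(9, -4) = -4
  v6 = sub(-4, -4) = 0
  v8 = min2(2, 0) = 0

After the edit, cleaning proceeds:
  v3: a read changed (in1 -4->-9) — executes, giving -9.
  v6: a read changed (in1 -4->-9; v3 -4->-9) — executes, giving 0 — identical to its old value.
  v8: dirty, but its reads are unchanged (in4 unchanged, v6 unchanged); cached 0 stands.

Note the absorption at v6: it re-runs yet its value is the same, leaving the output's value untouched.

The edit dirties: v3, v6, v8.
2 computations run: v3, v6.
Cache hits after checking: v8.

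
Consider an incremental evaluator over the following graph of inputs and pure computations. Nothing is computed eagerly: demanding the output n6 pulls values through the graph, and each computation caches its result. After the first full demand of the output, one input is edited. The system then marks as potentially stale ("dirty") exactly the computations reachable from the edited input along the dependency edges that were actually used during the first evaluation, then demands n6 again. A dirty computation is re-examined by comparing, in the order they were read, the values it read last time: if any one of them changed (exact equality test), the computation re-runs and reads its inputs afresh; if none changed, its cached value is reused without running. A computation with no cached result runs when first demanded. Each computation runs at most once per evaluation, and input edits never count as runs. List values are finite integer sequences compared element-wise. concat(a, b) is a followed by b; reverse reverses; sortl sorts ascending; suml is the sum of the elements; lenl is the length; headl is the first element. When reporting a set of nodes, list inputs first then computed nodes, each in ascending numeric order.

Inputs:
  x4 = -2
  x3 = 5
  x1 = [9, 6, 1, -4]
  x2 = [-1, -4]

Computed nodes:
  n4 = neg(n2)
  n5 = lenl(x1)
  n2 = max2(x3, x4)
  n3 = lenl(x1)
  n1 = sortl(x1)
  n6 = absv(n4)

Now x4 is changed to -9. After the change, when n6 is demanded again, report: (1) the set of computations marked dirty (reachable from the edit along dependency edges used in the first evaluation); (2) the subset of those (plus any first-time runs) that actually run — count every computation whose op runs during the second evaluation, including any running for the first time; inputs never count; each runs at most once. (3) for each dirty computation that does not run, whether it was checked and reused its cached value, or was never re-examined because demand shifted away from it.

Dirty set: n2, n4, n6.
Run set: n2 (1 run).
Re-examined without running (cache reused): n4, n6.
The important point: n2 recomputes to an identical value, and the output ends up unchanged.

Initial pass — values computed on the first demand:
  n2 = max2(5, -2) = 5
  n4 = neg(5) = -5
  n6 = absv(-5) = 5

Second demand — change propagation:
  n2: re-runs because x4 -2->-9; new result 5 (unchanged).
  n4: re-examined; everything it read last time is the same (n2 unchanged) — cache -5 kept, no run.
  n6: re-examined; everything it read last time is the same (n4 unchanged) — cache 5 kept, no run.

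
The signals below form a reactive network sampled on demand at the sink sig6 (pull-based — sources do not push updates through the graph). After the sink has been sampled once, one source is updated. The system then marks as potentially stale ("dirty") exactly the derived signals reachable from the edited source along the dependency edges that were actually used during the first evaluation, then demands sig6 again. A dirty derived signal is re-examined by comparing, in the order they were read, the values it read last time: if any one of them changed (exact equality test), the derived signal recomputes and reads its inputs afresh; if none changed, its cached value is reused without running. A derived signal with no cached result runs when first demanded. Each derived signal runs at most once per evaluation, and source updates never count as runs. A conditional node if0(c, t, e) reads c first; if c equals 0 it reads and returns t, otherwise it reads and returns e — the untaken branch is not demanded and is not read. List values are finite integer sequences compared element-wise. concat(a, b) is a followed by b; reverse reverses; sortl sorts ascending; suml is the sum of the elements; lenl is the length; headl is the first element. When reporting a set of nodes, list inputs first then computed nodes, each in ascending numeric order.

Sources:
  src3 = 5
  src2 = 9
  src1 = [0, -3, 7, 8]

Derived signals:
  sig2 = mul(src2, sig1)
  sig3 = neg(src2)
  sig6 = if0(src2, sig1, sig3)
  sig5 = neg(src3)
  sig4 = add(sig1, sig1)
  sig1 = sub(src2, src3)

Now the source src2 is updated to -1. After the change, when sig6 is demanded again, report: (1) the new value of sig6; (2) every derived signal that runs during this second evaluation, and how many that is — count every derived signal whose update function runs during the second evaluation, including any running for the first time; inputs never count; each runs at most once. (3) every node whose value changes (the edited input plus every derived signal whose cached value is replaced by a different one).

Initial pass — values computed on the first demand:
  sig3 = neg(9) = -9
  sig6 = if0(src2=9 -> else branch sig3) = -9

Second demand — change propagation:
  sig3: re-runs because src2 9->-1; new result 1.
  sig6: re-runs because src2 9->-1; sig3 -9->1; new result 1.

sig6 now evaluates to 1.
Run set: sig3, sig6 (2 run).
Changed values: src2, sig3, sig6.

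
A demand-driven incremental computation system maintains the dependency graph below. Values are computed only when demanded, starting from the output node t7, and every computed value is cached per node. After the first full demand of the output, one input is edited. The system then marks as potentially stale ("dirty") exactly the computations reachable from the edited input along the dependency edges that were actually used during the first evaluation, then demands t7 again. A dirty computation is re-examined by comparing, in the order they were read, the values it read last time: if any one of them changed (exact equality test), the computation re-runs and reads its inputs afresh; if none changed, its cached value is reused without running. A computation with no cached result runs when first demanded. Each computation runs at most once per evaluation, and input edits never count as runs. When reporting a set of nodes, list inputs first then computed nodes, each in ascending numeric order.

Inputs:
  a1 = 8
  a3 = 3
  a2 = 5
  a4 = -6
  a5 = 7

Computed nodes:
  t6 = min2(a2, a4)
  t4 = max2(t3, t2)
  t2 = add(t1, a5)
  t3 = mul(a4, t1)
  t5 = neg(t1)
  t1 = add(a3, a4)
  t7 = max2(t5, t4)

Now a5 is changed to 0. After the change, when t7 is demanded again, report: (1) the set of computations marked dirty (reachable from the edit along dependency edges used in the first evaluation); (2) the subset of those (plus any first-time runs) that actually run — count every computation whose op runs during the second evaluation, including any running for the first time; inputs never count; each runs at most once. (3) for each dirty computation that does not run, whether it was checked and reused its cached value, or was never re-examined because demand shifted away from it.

Marked dirty: t2, t4, t7.
Computations that run: t2, t4 — 2 in total.
Checked but reused from cache: t7.
Key observation: the change is absorbed at t4 — it re-runs but produces the same value, and the output's value is unchanged.

First evaluation (everything demanded from the output):
  t1 = add(3, -6) = -3
  t2 = add(-3, 7) = 4
  t3 = mul(-6, -3) = 18
  t4 = max2(18, 4) = 18
  t5 = neg(-3) = 3
  t7 = max2(3, 18) = 18

Propagation after the edit:
  t2: runs — a5 7->0; result -3.
  t4: runs — t2 4->-3; result 18 (same value as before).
  t7: checked — values it read are unchanged (t5 unchanged, t4 unchanged); reused cached 18 without running.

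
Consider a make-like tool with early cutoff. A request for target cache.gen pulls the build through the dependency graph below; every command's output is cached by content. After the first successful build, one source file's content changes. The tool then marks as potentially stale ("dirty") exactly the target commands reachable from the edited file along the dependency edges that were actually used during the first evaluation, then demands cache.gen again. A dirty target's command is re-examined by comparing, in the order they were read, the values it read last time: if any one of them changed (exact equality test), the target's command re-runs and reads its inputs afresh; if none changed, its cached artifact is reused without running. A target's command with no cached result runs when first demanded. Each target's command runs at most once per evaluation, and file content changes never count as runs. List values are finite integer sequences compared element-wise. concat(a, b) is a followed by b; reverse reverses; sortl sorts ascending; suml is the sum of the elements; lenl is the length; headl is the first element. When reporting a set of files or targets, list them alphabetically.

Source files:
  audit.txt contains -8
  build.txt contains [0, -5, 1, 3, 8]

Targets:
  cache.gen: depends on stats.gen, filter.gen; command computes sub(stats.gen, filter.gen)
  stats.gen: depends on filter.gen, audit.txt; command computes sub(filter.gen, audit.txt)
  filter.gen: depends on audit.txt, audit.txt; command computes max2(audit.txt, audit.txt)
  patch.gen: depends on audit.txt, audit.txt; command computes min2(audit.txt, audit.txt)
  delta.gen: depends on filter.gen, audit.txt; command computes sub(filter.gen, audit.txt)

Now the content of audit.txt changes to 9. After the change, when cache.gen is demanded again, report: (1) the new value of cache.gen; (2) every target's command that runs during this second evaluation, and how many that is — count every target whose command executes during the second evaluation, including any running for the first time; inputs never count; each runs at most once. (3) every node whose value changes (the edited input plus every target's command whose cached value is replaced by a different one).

First demand of the output computes:
  filter.gen = max2(-8, -8) = -8
  stats.gen = sub(-8, -8) = 0
  cache.gen = sub(0, -8) = 8

After the edit, cleaning proceeds:
  filter.gen: a read changed (audit.txt -8->9; audit.txt -8->9) — executes, giving 9.
  stats.gen: a read changed (filter.gen -8->9; audit.txt -8->9) — executes, giving 0 — identical to its old value.
  cache.gen: a read changed (filter.gen -8->9) — executes, giving -9.

Demanding cache.gen again yields -9.
3 target commands run: cache.gen, filter.gen, stats.gen.
The nodes whose values change: audit.txt, cache.gen, filter.gen.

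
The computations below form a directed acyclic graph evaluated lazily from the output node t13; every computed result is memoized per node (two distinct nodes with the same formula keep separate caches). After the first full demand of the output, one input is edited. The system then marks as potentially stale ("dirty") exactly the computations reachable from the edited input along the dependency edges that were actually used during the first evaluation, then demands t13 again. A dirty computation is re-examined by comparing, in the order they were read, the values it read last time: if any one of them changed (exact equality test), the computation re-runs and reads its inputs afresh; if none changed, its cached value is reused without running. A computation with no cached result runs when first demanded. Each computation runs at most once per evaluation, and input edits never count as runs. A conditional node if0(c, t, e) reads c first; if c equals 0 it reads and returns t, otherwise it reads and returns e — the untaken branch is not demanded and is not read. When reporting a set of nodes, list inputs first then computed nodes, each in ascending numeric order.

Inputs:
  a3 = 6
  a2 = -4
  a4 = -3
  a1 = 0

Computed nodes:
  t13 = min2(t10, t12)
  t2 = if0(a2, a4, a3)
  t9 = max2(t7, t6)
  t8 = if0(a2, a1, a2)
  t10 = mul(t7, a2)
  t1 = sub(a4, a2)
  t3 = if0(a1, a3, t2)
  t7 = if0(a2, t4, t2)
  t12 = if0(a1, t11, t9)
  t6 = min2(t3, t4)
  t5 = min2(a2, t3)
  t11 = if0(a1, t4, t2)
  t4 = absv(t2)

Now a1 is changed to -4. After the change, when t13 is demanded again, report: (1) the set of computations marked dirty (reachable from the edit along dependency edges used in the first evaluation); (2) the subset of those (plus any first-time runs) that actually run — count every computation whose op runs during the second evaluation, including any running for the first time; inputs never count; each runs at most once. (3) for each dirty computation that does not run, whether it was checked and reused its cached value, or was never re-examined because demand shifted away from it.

First demand of the output computes:
  t2 = if0(a2=-4 -> else branch a3) = 6
  t4 = absv(6) = 6
  t7 = if0(a2=-4 -> else branch t2) = 6
  t10 = mul(6, -4) = -24
  t11 = if0(a1=0 -> then branch t4) = 6
  t12 = if0(a1=0 -> then branch t11) = 6
  t13 = min2(-24, 6) = -24

After the edit, cleaning proceeds:
  t3: had never run; runs now, result 6.
  t6: had never run; runs now, result 6.
  t9: had never run; runs now, result 6.
  t11: stays stale; no demand reaches it after the flip.
  t12: a read changed (a1 0->-4) — executes, giving 6 — identical to its old value.
  t13: dirty, but its reads are unchanged (t10 unchanged, t12 unchanged); cached -24 stands.

Note the branch switch — demand abandons t11, which is never re-examined.

The edit dirties: t11, t12, t13.
4 computations run: t3, t6, t9, t12.
Cache hits after checking: t13.
Unvisited dirty nodes (no longer demanded): t11.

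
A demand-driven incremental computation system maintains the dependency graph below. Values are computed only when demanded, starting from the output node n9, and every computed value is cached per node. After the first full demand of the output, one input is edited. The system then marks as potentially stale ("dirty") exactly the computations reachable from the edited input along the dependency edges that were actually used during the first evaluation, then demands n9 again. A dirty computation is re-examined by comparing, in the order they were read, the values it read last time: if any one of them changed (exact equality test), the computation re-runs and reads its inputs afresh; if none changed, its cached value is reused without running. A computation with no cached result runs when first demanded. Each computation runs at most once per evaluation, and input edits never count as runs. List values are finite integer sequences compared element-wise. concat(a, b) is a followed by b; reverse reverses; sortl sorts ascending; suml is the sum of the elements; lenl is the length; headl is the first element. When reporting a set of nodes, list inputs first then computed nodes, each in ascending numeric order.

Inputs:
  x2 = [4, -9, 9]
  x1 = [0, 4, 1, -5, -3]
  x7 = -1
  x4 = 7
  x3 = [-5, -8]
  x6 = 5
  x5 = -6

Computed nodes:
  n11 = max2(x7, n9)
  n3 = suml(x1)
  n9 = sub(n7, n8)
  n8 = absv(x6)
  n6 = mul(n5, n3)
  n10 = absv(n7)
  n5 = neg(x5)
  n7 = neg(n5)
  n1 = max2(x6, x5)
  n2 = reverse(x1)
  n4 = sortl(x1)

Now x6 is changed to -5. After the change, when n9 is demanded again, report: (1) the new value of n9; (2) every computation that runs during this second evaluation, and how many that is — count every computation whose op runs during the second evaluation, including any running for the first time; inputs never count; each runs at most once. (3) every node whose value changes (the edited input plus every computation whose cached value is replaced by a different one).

First evaluation (everything demanded from the output):
  n5 = neg(-6) = 6
  n7 = neg(6) = -6
  n8 = absv(5) = 5
  n9 = sub(-6, 5) = -11

Propagation after the edit:
  n8: runs — x6 5->-5; result 5 (same value as before).
  n9: checked — values it read are unchanged (n7 unchanged, n8 unchanged); reused cached -11 without running.

Key observation: the change is absorbed at n8 — it re-runs but produces the same value, and the output's value is unchanged.

New value of n9: -11.
Computations that run: n8 — 1 in total.
Values that change: x6.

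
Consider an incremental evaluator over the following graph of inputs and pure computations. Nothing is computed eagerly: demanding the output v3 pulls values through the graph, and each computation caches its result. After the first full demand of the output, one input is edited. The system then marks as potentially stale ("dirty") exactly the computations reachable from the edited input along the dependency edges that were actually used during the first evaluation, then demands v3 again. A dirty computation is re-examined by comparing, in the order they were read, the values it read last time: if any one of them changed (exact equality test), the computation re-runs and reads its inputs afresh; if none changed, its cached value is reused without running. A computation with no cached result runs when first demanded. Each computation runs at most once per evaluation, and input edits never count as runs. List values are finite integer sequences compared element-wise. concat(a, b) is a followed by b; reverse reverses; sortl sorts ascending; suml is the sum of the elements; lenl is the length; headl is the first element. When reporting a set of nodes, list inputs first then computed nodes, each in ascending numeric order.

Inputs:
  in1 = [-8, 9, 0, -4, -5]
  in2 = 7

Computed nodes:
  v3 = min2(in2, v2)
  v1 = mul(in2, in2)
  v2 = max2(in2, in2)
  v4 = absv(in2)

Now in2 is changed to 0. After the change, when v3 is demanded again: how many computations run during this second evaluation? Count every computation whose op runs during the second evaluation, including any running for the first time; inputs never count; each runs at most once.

Run set: v2, v3 (2 run).

Initial pass — values computed on the first demand:
  v2 = max2(7, 7) = 7
  v3 = min2(7, 7) = 7

Second demand — change propagation:
  v2: re-runs because in2 7->0; in2 7->0; new result 0.
  v3: re-runs because in2 7->0; v2 7->0; new result 0.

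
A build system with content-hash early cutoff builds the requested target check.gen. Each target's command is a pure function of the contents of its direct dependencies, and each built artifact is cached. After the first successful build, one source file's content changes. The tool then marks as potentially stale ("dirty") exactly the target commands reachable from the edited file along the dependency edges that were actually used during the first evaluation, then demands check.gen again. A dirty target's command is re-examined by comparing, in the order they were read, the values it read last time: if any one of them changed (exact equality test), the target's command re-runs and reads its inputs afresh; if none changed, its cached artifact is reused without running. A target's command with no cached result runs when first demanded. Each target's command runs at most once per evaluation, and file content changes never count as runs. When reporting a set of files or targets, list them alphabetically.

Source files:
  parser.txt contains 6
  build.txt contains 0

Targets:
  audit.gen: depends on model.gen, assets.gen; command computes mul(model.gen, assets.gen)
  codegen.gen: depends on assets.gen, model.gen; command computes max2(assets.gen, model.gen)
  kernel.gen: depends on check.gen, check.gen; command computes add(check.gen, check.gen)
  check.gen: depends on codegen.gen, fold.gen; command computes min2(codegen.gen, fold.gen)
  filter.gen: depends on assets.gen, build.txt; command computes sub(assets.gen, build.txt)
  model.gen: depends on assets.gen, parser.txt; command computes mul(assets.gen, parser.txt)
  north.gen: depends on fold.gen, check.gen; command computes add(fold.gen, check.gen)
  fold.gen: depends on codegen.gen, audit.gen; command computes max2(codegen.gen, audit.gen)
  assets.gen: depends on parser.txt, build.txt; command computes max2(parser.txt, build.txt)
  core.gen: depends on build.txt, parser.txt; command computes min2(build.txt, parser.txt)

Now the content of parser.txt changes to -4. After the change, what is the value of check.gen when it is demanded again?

New value of check.gen: 0.

First evaluation (everything demanded from the output):
  assets.gen = max2(6, 0) = 6
  model.gen = mul(6, 6) = 36
  audit.gen = mul(36, 6) = 216
  codegen.gen = max2(6, 36) = 36
  fold.gen = max2(36, 216) = 216
  check.gen = min2(36, 216) = 36

Propagation after the edit:
  assets.gen: runs — parser.txt 6->-4; result 0.
  model.gen: runs — assets.gen 6->0; parser.txt 6->-4; result 0.
  audit.gen: runs — model.gen 36->0; assets.gen 6->0; result 0.
  codegen.gen: runs — assets.gen 6->0; model.gen 36->0; result 0.
  fold.gen: runs — codegen.gen 36->0; audit.gen 216->0; result 0.
  check.gen: runs — codegen.gen 36->0; fold.gen 216->0; result 0.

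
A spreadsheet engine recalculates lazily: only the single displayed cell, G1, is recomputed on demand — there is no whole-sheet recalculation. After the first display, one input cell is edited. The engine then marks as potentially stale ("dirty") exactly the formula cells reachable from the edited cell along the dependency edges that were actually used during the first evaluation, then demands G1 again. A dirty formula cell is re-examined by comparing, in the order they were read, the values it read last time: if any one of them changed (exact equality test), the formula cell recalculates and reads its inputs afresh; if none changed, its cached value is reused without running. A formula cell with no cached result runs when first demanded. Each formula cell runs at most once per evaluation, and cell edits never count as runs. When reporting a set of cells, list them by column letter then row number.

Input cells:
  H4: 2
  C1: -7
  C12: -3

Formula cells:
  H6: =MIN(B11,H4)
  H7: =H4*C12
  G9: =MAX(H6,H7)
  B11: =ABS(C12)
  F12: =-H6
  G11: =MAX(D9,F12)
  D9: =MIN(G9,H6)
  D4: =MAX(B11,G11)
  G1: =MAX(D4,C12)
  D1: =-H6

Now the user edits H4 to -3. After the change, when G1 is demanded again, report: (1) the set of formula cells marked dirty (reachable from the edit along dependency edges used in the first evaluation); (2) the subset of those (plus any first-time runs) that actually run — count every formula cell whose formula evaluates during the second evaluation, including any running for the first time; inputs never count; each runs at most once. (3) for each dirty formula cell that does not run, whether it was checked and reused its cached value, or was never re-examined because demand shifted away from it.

First evaluation (everything demanded from the output):
  B11 = ABS(-3) = 3
  H6 = MIN(3, 2) = 2
  F12 = -(2) = -2
  H7 = 2 * -3 = -6
  G9 = MAX(2, -6) = 2
  D9 = MIN(2, 2) = 2
  G11 = MAX(2, -2) = 2
  D4 = MAX(3, 2) = 3
  G1 = MAX(3, -3) = 3

Propagation after the edit:
  H6: runs — H4 2->-3; result -3.
  F12: runs — H6 2->-3; result 3.
  H7: runs — H4 2->-3; result 9.
  G9: runs — H6 2->-3; H7 -6->9; result 9.
  D9: runs — G9 2->9; H6 2->-3; result -3.
  G11: runs — D9 2->-3; F12 -2->3; result 3.
  D4: runs — G11 2->3; result 3 (same value as before).
  G1: checked — values it read are unchanged (D4 unchanged, C12 unchanged); reused cached 3 without running.

Key observation: the change is absorbed at D4 — it re-runs but produces the same value, and the output's value is unchanged.

Marked dirty: D4, D9, F12, G1, G9, G11, H6, H7.
Formula cells that run: D4, D9, F12, G9, G11, H6, H7 — 7 in total.
Checked but reused from cache: G1.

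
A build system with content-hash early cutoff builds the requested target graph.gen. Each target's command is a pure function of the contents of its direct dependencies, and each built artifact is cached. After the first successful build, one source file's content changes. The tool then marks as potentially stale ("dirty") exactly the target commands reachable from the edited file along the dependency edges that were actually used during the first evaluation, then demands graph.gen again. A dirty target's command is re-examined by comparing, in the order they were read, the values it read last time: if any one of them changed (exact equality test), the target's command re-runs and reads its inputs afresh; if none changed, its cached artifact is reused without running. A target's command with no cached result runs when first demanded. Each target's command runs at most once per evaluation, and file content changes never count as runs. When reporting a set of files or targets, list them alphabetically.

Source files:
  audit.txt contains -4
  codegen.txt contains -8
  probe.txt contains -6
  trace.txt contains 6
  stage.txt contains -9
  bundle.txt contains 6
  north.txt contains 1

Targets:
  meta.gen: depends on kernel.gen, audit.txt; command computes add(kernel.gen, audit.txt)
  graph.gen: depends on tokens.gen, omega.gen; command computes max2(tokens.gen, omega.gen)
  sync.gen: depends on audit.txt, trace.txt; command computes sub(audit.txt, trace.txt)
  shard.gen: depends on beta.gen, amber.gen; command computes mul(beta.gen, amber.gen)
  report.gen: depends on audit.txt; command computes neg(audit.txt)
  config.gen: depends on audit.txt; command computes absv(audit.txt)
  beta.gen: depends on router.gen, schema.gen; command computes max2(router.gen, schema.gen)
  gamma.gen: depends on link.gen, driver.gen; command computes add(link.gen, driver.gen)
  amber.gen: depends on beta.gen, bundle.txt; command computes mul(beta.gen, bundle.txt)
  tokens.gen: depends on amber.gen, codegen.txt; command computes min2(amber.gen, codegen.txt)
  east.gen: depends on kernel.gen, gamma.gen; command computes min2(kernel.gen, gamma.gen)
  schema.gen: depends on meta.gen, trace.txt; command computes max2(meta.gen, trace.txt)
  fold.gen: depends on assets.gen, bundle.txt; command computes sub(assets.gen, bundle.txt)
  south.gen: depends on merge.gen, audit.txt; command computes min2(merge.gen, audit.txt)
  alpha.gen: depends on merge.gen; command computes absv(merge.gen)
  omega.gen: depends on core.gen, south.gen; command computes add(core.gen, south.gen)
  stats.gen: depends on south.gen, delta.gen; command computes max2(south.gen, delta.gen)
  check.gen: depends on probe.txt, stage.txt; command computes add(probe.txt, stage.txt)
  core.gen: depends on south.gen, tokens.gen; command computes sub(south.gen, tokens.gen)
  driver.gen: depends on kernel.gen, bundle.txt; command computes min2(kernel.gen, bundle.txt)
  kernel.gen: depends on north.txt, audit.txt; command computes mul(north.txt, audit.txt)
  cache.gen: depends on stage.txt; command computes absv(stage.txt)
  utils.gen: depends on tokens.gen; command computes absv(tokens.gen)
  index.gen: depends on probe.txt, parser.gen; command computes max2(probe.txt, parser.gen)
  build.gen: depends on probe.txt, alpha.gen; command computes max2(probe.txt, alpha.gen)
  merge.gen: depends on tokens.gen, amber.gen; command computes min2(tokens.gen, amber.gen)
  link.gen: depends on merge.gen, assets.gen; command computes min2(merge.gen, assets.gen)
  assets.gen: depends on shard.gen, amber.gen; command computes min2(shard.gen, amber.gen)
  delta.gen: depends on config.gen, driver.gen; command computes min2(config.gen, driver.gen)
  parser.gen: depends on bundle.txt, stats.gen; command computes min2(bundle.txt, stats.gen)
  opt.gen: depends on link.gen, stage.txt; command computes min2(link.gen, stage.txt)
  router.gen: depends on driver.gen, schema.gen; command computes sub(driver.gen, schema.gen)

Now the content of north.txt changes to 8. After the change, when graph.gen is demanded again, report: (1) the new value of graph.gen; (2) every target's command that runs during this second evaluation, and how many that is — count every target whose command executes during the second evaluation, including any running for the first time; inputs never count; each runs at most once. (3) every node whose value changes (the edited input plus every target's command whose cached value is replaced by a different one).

First evaluation (everything demanded from the output):
  kernel.gen = mul(1, -4) = -4
  driver.gen = min2(-4, 6) = -4
  meta.gen = add(-4, -4) = -8
  schema.gen = max2(-8, 6) = 6
  router.gen = sub(-4, 6) = -10
  beta.gen = max2(-10, 6) = 6
  amber.gen = mul(6, 6) = 36
  tokens.gen = min2(36, -8) = -8
  merge.gen = min2(-8, 36) = -8
  south.gen = min2(-8, -4) = -8
  core.gen = sub(-8, -8) = 0
  omega.gen = add(0, -8) = -8
  graph.gen = max2(-8, -8) = -8

Propagation after the edit:
  kernel.gen: runs — north.txt 1->8; result -32.
  driver.gen: runs — kernel.gen -4->-32; result -32.
  meta.gen: runs — kernel.gen -4->-32; result -36.
  schema.gen: runs — meta.gen -8->-36; result 6 (same value as before).
  router.gen: runs — driver.gen -4->-32; result -38.
  beta.gen: runs — router.gen -10->-38; result 6 (same value as before).
  amber.gen: checked — values it read are unchanged (beta.gen unchanged, bundle.txt unchanged); reused cached 36 without running.
  tokens.gen: checked — values it read are unchanged (amber.gen unchanged, codegen.txt unchanged); reused cached -8 without running.
  merge.gen: checked — values it read are unchanged (tokens.gen unchanged, amber.gen unchanged); reused cached -8 without running.
  south.gen: checked — values it read are unchanged (merge.gen unchanged, audit.txt unchanged); reused cached -8 without running.
  core.gen: checked — values it read are unchanged (south.gen unchanged, tokens.gen unchanged); reused cached 0 without running.
  omega.gen: checked — values it read are unchanged (core.gen unchanged, south.gen unchanged); reused cached -8 without running.
  graph.gen: checked — values it read are unchanged (tokens.gen unchanged, omega.gen unchanged); reused cached -8 without running.

Key observation: the cutoff stops propagation at amber.gen — its inputs' values are unchanged, so it reuses its cache.

New value of graph.gen: -8.
Target commands that run: beta.gen, driver.gen, kernel.gen, meta.gen, router.gen, schema.gen — 6 in total.
Values that change: driver.gen, kernel.gen, meta.gen, north.txt, router.gen.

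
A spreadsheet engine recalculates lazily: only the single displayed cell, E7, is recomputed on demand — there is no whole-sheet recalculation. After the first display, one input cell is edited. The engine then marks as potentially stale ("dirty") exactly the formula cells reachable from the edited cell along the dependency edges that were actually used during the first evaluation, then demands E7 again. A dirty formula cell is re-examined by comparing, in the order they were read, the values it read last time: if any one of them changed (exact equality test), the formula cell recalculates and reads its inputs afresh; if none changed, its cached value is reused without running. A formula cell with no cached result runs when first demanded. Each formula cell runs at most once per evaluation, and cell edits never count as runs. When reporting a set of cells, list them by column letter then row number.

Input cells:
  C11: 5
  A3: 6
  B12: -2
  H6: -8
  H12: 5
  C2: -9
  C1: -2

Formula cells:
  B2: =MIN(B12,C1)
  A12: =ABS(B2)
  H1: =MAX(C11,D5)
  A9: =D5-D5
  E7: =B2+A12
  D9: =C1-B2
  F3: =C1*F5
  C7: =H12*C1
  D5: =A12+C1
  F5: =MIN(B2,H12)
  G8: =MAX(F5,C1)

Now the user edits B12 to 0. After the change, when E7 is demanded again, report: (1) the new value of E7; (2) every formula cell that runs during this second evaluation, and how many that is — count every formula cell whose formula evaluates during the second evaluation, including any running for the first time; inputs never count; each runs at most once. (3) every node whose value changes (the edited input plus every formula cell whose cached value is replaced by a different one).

New value of E7: 0.
Formula cells that run: B2 — 1 in total.
Values that change: B12.
Key observation: the change is absorbed at B2 — it re-runs but produces the same value, and the output's value is unchanged.

First evaluation (everything demanded from the output):
  B2 = MIN(-2, -2) = -2
  A12 = ABS(-2) = 2
  E7 = -2 + 2 = 0

Propagation after the edit:
  B2: runs — B12 -2->0; result -2 (same value as before).
  A12: checked — values it read are unchanged (B2 unchanged); reused cached 2 without running.
  E7: checked — values it read are unchanged (B2 unchanged, A12 unchanged); reused cached 0 without running.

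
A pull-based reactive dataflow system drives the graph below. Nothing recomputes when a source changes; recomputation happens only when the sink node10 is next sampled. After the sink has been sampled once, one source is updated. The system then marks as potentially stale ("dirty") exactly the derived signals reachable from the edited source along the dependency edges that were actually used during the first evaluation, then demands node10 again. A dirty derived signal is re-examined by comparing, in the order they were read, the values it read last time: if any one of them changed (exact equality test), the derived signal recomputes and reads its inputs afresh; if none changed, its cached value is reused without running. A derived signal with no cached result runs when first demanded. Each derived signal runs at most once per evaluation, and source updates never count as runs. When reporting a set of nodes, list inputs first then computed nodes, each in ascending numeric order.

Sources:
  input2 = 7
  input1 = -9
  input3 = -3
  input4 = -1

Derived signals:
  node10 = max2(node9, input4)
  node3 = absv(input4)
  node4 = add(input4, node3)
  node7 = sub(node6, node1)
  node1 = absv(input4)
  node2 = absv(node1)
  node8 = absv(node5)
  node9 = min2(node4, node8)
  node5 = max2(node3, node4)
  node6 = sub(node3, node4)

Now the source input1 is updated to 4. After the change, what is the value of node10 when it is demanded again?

First evaluation (everything demanded from the output):
  node3 = absv(-1) = 1
  node4 = add(-1, 1) = 0
  node5 = max2(1, 0) = 1
  node8 = absv(1) = 1
  node9 = min2(0, 1) = 0
  node10 = max2(0, -1) = 0

Propagation after the edit:
  input1 feeds no computation that the output demands — nothing is marked dirty and nothing runs.

Key observation: input1 is never demanded by the output, so the edit triggers no recomputation at all.

New value of node10: 0.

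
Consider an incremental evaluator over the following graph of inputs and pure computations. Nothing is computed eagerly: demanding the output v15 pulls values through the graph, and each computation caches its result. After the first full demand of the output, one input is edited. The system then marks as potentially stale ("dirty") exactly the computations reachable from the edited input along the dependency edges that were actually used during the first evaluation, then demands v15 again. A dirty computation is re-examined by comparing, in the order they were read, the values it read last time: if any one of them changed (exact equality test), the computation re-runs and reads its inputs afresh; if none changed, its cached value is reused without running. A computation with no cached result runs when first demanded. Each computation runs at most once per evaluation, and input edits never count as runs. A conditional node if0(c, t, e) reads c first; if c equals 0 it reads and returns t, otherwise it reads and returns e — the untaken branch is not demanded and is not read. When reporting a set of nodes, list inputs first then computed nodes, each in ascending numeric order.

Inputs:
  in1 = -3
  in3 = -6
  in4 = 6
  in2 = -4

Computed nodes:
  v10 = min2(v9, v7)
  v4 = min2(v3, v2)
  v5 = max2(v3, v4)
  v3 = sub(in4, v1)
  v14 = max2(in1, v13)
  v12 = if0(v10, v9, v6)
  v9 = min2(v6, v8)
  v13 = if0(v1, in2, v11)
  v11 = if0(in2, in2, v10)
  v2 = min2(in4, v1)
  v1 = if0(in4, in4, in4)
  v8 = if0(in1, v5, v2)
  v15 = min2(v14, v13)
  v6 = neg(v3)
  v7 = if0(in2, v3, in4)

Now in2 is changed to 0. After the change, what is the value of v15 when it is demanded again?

v15 now evaluates to 0.
The important point: the flipped condition redirects demand; v7, v10 are left stale, never re-checked.

Initial pass — values computed on the first demand:
  v1 = if0(in4=6 -> else branch in4) = 6
  v2 = min2(6, 6) = 6
  v3 = sub(6, 6) = 0
  v6 = neg(0) = 0
  v7 = if0(in2=-4 -> else branch in4) = 6
  v8 = if0(in1=-3 -> else branch v2) = 6
  v9 = min2(0, 6) = 0
  v10 = min2(0, 6) = 0
  v11 = if0(in2=-4 -> else branch v10) = 0
  v13 = if0(v1=6 -> else branch v11) = 0
  v14 = max2(-3, 0) = 0
  v15 = min2(0, 0) = 0

Second demand — change propagation:
  v7: dirty yet unreached — the second evaluation never asks for it.
  v10: dirty yet unreached — the second evaluation never asks for it.
  v11: re-runs because in2 -4->0; new result 0 (unchanged).
  v13: re-examined; everything it read last time is the same (v1 unchanged, v11 unchanged) — cache 0 kept, no run.
  v14: re-examined; everything it read last time is the same (in1 unchanged, v13 unchanged) — cache 0 kept, no run.
  v15: re-examined; everything it read last time is the same (v14 unchanged, v13 unchanged) — cache 0 kept, no run.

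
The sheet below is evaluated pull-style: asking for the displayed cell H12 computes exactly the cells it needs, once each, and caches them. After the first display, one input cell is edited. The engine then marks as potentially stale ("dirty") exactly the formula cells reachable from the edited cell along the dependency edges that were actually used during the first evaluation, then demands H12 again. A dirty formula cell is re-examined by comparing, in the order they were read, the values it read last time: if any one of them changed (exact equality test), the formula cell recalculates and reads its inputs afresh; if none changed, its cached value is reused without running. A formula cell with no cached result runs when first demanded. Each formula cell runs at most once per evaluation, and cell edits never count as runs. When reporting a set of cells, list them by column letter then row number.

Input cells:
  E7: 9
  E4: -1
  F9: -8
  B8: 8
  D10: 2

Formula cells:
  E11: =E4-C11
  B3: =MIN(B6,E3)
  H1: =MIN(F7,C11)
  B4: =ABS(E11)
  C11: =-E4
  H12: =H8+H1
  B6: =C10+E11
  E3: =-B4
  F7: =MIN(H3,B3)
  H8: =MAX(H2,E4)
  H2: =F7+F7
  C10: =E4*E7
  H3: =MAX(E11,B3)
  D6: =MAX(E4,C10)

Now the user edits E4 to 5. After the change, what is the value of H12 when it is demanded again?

First demand of the output computes:
  C10 = -1 * 9 = -9
  C11 = -(-1) = 1
  E11 = -1 - 1 = -2
  B4 = ABS(-2) = 2
  B6 = -9 + -2 = -11
  E3 = -(2) = -2
  B3 = MIN(-11, -2) = -11
  H3 = MAX(-2, -11) = -2
  F7 = MIN(-2, -11) = -11
  H1 = MIN(-11, 1) = -11
  H2 = -11 + -11 = -22
  H8 = MAX(-22, -1) = -1
  H12 = -1 + -11 = -12

After the edit, cleaning proceeds:
  C10: a read changed (E4 -1->5) — executes, giving 45.
  C11: a read changed (E4 -1->5) — executes, giving -5.
  E11: a read changed (E4 -1->5; C11 1->-5) — executes, giving 10.
  B4: a read changed (E11 -2->10) — executes, giving 10.
  B6: a read changed (C10 -9->45; E11 -2->10) — executes, giving 55.
  E3: a read changed (B4 2->10) — executes, giving -10.
  B3: a read changed (B6 -11->55; E3 -2->-10) — executes, giving -10.
  H3: a read changed (E11 -2->10; B3 -11->-10) — executes, giving 10.
  F7: a read changed (H3 -2->10; B3 -11->-10) — executes, giving -10.
  H1: a read changed (F7 -11->-10; C11 1->-5) — executes, giving -10.
  H2: a read changed (F7 -11->-10; F7 -11->-10) — executes, giving -20.
  H8: a read changed (H2 -22->-20; E4 -1->5) — executes, giving 5.
  H12: a read changed (H8 -1->5; H1 -11->-10) — executes, giving -5.

Demanding H12 again yields -5.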